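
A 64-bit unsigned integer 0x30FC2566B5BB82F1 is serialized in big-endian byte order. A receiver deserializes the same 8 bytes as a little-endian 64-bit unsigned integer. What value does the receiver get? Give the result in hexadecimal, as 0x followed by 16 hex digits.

0xF182BBB56625FC30

Stored big-endian, the bytes at ascending addresses are 30 FC 25 66 B5 BB 82 F1.
Read back as little-endian, the first byte is least significant, giving 0xF182BBB56625FC30.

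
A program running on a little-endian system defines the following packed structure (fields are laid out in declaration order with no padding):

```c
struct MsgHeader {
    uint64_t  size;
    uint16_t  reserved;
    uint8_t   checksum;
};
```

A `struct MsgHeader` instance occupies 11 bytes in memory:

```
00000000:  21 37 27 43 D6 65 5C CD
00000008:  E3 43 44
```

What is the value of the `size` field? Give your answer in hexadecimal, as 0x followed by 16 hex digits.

`size` is the first field, at byte offset 0, occupying 8 bytes.
Bytes at offsets 0..7: 21 37 27 43 D6 65 5C CD.
In little-endian order the low byte comes first in memory.
Reassemble most-significant byte first: CD 5C 65 D6 43 27 37 21 → 0xCD5C65D643273721.

0xCD5C65D643273721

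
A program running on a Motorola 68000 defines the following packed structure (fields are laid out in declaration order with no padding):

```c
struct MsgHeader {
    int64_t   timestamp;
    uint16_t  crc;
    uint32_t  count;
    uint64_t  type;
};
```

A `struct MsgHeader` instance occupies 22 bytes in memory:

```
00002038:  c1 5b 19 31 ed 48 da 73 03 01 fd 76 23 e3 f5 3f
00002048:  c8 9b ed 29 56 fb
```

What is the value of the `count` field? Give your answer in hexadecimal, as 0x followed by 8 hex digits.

`count` follows `timestamp` (8 B), `crc` (2 B), so it starts at offset 8 + 2 = 10 and occupies 4 bytes.
Bytes at offsets 10..13: FD 76 23 E3.
Big-endian stores the most-significant byte at the lowest address.
The bytes are already most-significant first: 0xFD7623E3.

0xFD7623E3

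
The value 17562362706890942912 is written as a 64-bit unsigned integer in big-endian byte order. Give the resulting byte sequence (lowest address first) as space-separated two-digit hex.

F3 BA 0B D5 20 CD 69 C0

17562362706890942912 in hexadecimal, padded to 64 bits, is 0xF3BA0BD520CD69C0.
Split into bytes (most-significant first): F3 BA 0B D5 20 CD 69 C0.
Big-endian: lowest address holds the most-significant byte.
So the memory order matches the most-significant-first order: F3 BA 0B D5 20 CD 69 C0.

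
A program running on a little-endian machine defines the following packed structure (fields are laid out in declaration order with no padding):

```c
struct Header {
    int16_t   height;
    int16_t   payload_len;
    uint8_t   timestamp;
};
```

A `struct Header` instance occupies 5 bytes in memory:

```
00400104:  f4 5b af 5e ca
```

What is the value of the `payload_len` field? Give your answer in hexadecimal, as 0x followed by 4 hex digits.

`payload_len` follows `height` (2 bytes), so it starts at byte offset 2 and occupies 2 bytes.
Bytes at offsets 2..3: AF 5E.
Little-endian stores the least-significant byte at the lowest address.
Reassemble most-significant byte first: 5E AF → 0x5EAF.

0x5EAF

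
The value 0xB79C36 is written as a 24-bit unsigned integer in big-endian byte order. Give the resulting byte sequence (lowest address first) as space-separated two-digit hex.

B7 9C 36

Split into bytes (most-significant first): B7 9C 36.
In big-endian order the high byte comes first in memory.
So the memory order matches the most-significant-first order: B7 9C 36.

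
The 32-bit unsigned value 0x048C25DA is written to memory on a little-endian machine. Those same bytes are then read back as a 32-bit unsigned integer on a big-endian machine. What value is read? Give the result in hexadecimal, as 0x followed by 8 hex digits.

Stored little-endian, the bytes at ascending addresses are DA 25 8C 04.
Read back as big-endian, the last byte is least significant, giving 0xDA258C04.

0xDA258C04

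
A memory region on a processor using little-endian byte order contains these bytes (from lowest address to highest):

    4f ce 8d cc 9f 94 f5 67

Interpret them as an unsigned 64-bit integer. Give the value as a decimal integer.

7491056969253244495

Little-endian: lowest address holds the least-significant byte.
Reassemble most-significant byte first: 67 F5 94 9F CC 8D CE 4F → 0x67F5949FCC8DCE4F.
0x67F5949FCC8DCE4F = 7491056969253244495.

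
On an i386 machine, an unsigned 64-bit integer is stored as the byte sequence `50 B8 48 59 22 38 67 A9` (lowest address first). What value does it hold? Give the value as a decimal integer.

12206787035189000272

Little-endian: lowest address holds the least-significant byte.
Reassemble most-significant byte first: A9 67 38 22 59 48 B8 50 → 0xA96738225948B850.
0xA96738225948B850 = 12206787035189000272.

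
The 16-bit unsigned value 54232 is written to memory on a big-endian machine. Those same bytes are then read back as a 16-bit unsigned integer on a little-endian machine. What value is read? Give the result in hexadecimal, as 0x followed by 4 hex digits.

0xD8D3

54232 in 16-bit hexadecimal is 0xD3D8.
Stored big-endian, the bytes at ascending addresses are D3 D8.
Read back as little-endian, the first byte is least significant, giving 0xD8D3.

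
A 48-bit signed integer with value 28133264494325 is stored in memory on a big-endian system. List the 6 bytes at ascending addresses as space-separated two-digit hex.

28133264494325 in hexadecimal, padded to 48 bits, is 0x1996493C8EF5.
Split into bytes (most-significant first): 19 96 49 3C 8E F5.
Big-endian: lowest address holds the most-significant byte.
So the memory order matches the most-significant-first order: 19 96 49 3C 8E F5.

19 96 49 3C 8E F5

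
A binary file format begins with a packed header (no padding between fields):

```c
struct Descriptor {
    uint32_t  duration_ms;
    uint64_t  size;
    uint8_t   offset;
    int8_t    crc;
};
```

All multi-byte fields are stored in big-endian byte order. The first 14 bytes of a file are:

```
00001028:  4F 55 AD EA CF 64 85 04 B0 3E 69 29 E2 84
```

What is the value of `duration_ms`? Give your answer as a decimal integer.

`duration_ms` is the first field, at byte offset 0, occupying 4 bytes.
Bytes at offsets 0..3: 4F 55 AD EA.
Big-endian stores the most-significant byte at the lowest address.
The bytes are already most-significant first: 0x4F55ADEA.
0x4F55ADEA = 1331015146.

1331015146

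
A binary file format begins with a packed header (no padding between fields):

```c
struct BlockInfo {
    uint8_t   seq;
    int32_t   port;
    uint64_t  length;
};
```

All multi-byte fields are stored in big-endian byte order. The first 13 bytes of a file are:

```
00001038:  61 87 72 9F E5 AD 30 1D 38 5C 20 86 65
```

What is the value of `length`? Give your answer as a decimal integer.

12479506695344653925

`length` follows `seq` (1 B), `port` (4 B), so it starts at offset 1 + 4 = 5 and occupies 8 bytes.
Bytes at offsets 5..12: AD 30 1D 38 5C 20 86 65.
Big-endian: lowest address holds the most-significant byte.
The bytes are already most-significant first: 0xAD301D385C208665.
0xAD301D385C208665 = 12479506695344653925.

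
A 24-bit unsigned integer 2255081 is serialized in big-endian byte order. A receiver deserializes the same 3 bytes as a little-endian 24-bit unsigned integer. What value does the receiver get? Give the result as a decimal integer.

15296546

2255081 in 24-bit hexadecimal is 0x2268E9.
Stored big-endian, the bytes at ascending addresses are 22 68 E9.
Read back as little-endian, the first byte is least significant, giving 0xE96822.
0xE96822 = 15296546.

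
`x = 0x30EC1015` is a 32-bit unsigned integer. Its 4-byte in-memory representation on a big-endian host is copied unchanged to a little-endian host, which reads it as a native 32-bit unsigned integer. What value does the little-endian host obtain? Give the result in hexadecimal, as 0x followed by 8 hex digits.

Stored big-endian, the bytes at ascending addresses are 30 EC 10 15.
Read back as little-endian, the first byte is least significant, giving 0x1510EC30.

0x1510EC30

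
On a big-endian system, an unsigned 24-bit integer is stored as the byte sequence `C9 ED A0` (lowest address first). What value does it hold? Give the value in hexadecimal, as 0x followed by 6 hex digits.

0xC9EDA0

Big-endian: lowest address holds the most-significant byte.
The bytes are already most-significant first: 0xC9EDA0.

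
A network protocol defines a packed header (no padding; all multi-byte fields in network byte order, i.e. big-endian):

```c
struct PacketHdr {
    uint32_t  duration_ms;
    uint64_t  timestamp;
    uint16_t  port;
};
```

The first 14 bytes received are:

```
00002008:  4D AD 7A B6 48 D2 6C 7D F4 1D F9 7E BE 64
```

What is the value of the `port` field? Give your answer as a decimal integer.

48740

`port` follows `duration_ms` (4 B), `timestamp` (8 B), so it starts at offset 4 + 8 = 12 and occupies 2 bytes.
Bytes at offsets 12..13: BE 64.
Big-endian stores the most-significant byte at the lowest address.
The bytes are already most-significant first: 0xBE64.
0xBE64 = 48740.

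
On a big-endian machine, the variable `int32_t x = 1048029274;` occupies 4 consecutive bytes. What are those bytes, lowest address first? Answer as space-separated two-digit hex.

3E 77 A8 5A

1048029274 in hexadecimal, padded to 32 bits, is 0x3E77A85A.
Split into bytes (most-significant first): 3E 77 A8 5A.
Big-endian: lowest address holds the most-significant byte.
So the memory order matches the most-significant-first order: 3E 77 A8 5A.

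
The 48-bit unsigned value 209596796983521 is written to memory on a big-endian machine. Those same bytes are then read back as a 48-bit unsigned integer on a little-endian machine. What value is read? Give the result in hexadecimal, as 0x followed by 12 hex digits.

209596796983521 in 48-bit hexadecimal is 0xBEA08EA158E1.
Stored big-endian, the bytes at ascending addresses are BE A0 8E A1 58 E1.
Read back as little-endian, the first byte is least significant, giving 0xE158A18EA0BE.

0xE158A18EA0BE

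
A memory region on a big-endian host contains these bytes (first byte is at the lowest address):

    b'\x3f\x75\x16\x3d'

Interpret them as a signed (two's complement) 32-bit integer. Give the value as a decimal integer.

Big-endian: lowest address holds the most-significant byte.
The bytes are already most-significant first: 0x3F75163D.
0x3F75163D = 1064638013.

1064638013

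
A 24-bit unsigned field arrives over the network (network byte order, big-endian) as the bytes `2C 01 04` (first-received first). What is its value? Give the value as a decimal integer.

2883844

In big-endian order the high byte comes first in memory.
The bytes are already most-significant first: 0x2C0104.
0x2C0104 = 2883844.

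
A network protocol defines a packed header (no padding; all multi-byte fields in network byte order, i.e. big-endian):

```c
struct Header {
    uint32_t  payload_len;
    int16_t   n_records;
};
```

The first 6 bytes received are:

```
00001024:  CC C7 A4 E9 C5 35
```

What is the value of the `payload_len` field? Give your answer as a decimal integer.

`payload_len` is the first field, at byte offset 0, occupying 4 bytes.
Bytes at offsets 0..3: CC C7 A4 E9.
Big-endian: lowest address holds the most-significant byte.
The bytes are already most-significant first: 0xCCC7A4E9.
0xCCC7A4E9 = 3435635945.

3435635945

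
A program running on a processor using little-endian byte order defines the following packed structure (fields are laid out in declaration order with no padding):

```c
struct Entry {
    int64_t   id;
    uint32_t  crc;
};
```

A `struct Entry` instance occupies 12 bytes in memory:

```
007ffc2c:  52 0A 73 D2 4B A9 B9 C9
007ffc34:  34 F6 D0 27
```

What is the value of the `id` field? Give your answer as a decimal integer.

-3910908658276169134

`id` is the first field, at byte offset 0, occupying 8 bytes.
Bytes at offsets 0..7: 52 0A 73 D2 4B A9 B9 C9.
Little-endian: lowest address holds the least-significant byte.
Reassemble most-significant byte first: C9 B9 A9 4B D2 73 0A 52 → 0xC9B9A94BD2730A52.
Top bit is set, so as a signed 64-bit value this is 0xC9B9A94BD2730A52 − 2^64 = -3910908658276169134.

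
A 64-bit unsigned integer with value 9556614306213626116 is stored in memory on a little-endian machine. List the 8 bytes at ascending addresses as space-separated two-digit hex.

04 81 47 11 14 EA 9F 84

9556614306213626116 in hexadecimal, padded to 64 bits, is 0x849FEA1411478104.
Split into bytes (most-significant first): 84 9F EA 14 11 47 81 04.
Little-endian stores the least-significant byte at the lowest address.
So at ascending addresses the bytes are 04 81 47 11 14 EA 9F 84.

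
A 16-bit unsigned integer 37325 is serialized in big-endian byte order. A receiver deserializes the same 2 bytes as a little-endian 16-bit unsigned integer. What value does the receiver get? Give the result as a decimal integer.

37325 in 16-bit hexadecimal is 0x91CD.
Stored big-endian, the bytes at ascending addresses are 91 CD.
Read back as little-endian, the first byte is least significant, giving 0xCD91.
0xCD91 = 52625.

52625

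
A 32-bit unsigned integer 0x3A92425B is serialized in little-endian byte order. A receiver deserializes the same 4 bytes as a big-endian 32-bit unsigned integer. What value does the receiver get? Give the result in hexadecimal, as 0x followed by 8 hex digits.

Stored little-endian, the bytes at ascending addresses are 5B 42 92 3A.
Read back as big-endian, the last byte is least significant, giving 0x5B42923A.

0x5B42923A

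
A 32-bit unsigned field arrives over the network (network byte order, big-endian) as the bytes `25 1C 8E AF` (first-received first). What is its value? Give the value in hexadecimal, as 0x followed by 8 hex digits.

0x251C8EAF

Big-endian stores the most-significant byte at the lowest address.
The bytes are already most-significant first: 0x251C8EAF.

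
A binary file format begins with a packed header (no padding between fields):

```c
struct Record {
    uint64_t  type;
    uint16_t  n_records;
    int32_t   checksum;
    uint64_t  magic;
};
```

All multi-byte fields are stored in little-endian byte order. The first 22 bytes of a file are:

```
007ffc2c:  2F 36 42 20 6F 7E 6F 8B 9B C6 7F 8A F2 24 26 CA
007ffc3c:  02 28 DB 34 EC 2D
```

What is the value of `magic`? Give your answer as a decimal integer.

3309077942084225574

`magic` follows `type` (8 B), `n_records` (2 B), `checksum` (4 B), so it starts at offset 8 + 2 + 4 = 14 and occupies 8 bytes.
Bytes at offsets 14..21: 26 CA 02 28 DB 34 EC 2D.
In little-endian order the low byte comes first in memory.
Reassemble most-significant byte first: 2D EC 34 DB 28 02 CA 26 → 0x2DEC34DB2802CA26.
0x2DEC34DB2802CA26 = 3309077942084225574.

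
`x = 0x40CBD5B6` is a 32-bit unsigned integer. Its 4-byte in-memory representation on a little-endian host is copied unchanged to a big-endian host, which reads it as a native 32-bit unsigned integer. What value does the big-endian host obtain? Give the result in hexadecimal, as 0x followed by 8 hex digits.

Stored little-endian, the bytes at ascending addresses are B6 D5 CB 40.
Read back as big-endian, the last byte is least significant, giving 0xB6D5CB40.

0xB6D5CB40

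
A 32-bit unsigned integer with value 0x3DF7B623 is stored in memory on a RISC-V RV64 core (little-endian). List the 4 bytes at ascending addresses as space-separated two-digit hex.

Split into bytes (most-significant first): 3D F7 B6 23.
Little-endian: lowest address holds the least-significant byte.
So at ascending addresses the bytes are 23 B6 F7 3D.

23 B6 F7 3D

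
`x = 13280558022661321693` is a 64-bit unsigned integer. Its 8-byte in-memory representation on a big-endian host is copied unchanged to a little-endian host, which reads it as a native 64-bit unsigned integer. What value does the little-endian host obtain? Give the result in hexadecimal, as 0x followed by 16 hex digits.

0xDD33B17F28054EB8

13280558022661321693 in 64-bit hexadecimal is 0xB84E05287FB133DD.
Stored big-endian, the bytes at ascending addresses are B8 4E 05 28 7F B1 33 DD.
Read back as little-endian, the first byte is least significant, giving 0xDD33B17F28054EB8.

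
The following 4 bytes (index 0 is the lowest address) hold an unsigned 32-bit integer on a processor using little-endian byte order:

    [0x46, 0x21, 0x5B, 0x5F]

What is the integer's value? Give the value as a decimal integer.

1599807814

Little-endian: lowest address holds the least-significant byte.
Reassemble most-significant byte first: 5F 5B 21 46 → 0x5F5B2146.
0x5F5B2146 = 1599807814.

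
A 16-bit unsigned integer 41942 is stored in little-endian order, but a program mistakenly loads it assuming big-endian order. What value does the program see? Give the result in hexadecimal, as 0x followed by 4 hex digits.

0xD6A3

41942 in 16-bit hexadecimal is 0xA3D6.
Stored little-endian, the bytes at ascending addresses are D6 A3.
Read back as big-endian, the last byte is least significant, giving 0xD6A3.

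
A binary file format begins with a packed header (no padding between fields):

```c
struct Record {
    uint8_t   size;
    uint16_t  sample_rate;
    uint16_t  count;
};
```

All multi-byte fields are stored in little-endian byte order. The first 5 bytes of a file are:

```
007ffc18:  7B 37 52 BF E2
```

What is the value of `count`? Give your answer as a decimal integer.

58047

`count` follows `size` (1 B), `sample_rate` (2 B), so it starts at offset 1 + 2 = 3 and occupies 2 bytes.
Bytes at offsets 3..4: BF E2.
Little-endian stores the least-significant byte at the lowest address.
Reassemble most-significant byte first: E2 BF → 0xE2BF.
0xE2BF = 58047.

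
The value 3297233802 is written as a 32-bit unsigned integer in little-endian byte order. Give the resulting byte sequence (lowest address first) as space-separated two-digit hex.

3297233802 in hexadecimal, padded to 32 bits, is 0xC487CB8A.
Split into bytes (most-significant first): C4 87 CB 8A.
In little-endian order the low byte comes first in memory.
So at ascending addresses the bytes are 8A CB 87 C4.

8A CB 87 C4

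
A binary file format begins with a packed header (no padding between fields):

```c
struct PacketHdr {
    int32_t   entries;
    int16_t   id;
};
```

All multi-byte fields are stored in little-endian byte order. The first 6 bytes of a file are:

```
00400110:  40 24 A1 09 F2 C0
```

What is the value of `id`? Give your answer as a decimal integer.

`id` follows `entries` (4 bytes), so it starts at byte offset 4 and occupies 2 bytes.
Bytes at offsets 4..5: F2 C0.
Little-endian: lowest address holds the least-significant byte.
Reassemble most-significant byte first: C0 F2 → 0xC0F2.
Top bit is set, so as a signed 16-bit value this is 0xC0F2 − 2^16 = -16142.

-16142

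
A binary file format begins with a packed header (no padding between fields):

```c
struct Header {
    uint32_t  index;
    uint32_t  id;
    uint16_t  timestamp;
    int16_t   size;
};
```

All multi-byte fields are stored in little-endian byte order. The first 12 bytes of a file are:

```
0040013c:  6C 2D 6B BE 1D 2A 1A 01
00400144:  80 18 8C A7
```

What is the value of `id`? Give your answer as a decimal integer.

18491933

`id` follows `index` (4 bytes), so it starts at byte offset 4 and occupies 4 bytes.
Bytes at offsets 4..7: 1D 2A 1A 01.
Little-endian stores the least-significant byte at the lowest address.
Reassemble most-significant byte first: 01 1A 2A 1D → 0x011A2A1D.
0x011A2A1D = 18491933.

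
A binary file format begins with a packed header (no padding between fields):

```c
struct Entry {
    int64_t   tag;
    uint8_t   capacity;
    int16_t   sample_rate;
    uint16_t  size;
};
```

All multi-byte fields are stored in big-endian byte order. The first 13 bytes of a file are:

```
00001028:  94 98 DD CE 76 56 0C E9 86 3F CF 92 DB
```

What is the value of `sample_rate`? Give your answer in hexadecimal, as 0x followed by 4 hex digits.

0x3FCF

`sample_rate` follows `tag` (8 B), `capacity` (1 B), so it starts at offset 8 + 1 = 9 and occupies 2 bytes.
Bytes at offsets 9..10: 3F CF.
Big-endian stores the most-significant byte at the lowest address.
The bytes are already most-significant first: 0x3FCF.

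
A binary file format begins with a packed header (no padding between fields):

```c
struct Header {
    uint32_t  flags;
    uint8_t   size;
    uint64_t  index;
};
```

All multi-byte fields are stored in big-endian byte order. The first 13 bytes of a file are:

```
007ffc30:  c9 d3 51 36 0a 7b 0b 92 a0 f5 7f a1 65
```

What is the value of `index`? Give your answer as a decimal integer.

`index` follows `flags` (4 B), `size` (1 B), so it starts at offset 4 + 1 = 5 and occupies 8 bytes.
Bytes at offsets 5..12: 7B 0B 92 A0 F5 7F A1 65.
Big-endian: lowest address holds the most-significant byte.
The bytes are already most-significant first: 0x7B0B92A0F57FA165.
0x7B0B92A0F57FA165 = 8866341511420158309.

8866341511420158309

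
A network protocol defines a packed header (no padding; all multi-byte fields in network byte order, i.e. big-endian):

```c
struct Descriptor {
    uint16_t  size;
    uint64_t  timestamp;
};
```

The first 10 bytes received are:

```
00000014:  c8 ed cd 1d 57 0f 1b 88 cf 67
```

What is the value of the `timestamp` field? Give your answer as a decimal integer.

`timestamp` follows `size` (2 bytes), so it starts at byte offset 2 and occupies 8 bytes.
Bytes at offsets 2..9: CD 1D 57 0F 1B 88 CF 67.
Big-endian stores the most-significant byte at the lowest address.
The bytes are already most-significant first: 0xCD1D570F1B88CF67.
0xCD1D570F1B88CF67 = 14780065274497912679.

14780065274497912679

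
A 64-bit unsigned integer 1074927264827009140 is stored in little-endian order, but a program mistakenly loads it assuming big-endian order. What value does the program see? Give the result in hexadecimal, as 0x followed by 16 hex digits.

1074927264827009140 in 64-bit hexadecimal is 0x0EEAE8A6F3656874.
Stored little-endian, the bytes at ascending addresses are 74 68 65 F3 A6 E8 EA 0E.
Read back as big-endian, the last byte is least significant, giving 0x746865F3A6E8EA0E.

0x746865F3A6E8EA0E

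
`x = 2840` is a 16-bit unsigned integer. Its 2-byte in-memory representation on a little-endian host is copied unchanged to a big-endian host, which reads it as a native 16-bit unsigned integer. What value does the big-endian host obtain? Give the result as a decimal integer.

2840 in 16-bit hexadecimal is 0x0B18.
Stored little-endian, the bytes at ascending addresses are 18 0B.
Read back as big-endian, the last byte is least significant, giving 0x180B.
0x180B = 6155.

6155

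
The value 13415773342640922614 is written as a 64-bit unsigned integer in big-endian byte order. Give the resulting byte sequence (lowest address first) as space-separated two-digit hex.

13415773342640922614 in hexadecimal, padded to 64 bits, is 0xBA2E66C67B445FF6.
Split into bytes (most-significant first): BA 2E 66 C6 7B 44 5F F6.
In big-endian order the high byte comes first in memory.
So the memory order matches the most-significant-first order: BA 2E 66 C6 7B 44 5F F6.

BA 2E 66 C6 7B 44 5F F6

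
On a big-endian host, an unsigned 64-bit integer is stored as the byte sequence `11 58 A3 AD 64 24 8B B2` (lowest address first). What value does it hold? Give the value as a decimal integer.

Big-endian: lowest address holds the most-significant byte.
The bytes are already most-significant first: 0x1158A3AD64248BB2.
0x1158A3AD64248BB2 = 1249928861700098994.

1249928861700098994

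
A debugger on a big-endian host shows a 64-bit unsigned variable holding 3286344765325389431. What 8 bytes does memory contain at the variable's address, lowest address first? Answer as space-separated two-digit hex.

2D 9B 71 26 FA AF 2E 77

3286344765325389431 in hexadecimal, padded to 64 bits, is 0x2D9B7126FAAF2E77.
Split into bytes (most-significant first): 2D 9B 71 26 FA AF 2E 77.
In big-endian order the high byte comes first in memory.
So the memory order matches the most-significant-first order: 2D 9B 71 26 FA AF 2E 77.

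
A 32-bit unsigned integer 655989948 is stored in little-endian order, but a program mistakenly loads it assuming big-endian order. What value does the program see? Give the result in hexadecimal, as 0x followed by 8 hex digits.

655989948 in 32-bit hexadecimal is 0x27199CBC.
Stored little-endian, the bytes at ascending addresses are BC 9C 19 27.
Read back as big-endian, the last byte is least significant, giving 0xBC9C1927.

0xBC9C1927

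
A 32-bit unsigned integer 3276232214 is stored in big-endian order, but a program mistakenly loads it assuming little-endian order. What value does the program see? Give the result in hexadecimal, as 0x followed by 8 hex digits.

3276232214 in 32-bit hexadecimal is 0xC3475616.
Stored big-endian, the bytes at ascending addresses are C3 47 56 16.
Read back as little-endian, the first byte is least significant, giving 0x165647C3.

0x165647C3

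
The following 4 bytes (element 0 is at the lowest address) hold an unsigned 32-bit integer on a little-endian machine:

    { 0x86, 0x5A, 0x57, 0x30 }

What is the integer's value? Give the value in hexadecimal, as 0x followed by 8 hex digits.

0x30575A86

Little-endian: lowest address holds the least-significant byte.
Reassemble most-significant byte first: 30 57 5A 86 → 0x30575A86.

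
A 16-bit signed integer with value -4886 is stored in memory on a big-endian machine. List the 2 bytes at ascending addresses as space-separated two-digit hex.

Two's complement of -4886 in 16 bits: 4886 = 0x1316; invert → 0xECE9; add 1 → 0xECEA.
Split into bytes (most-significant first): EC EA.
In big-endian order the high byte comes first in memory.
So the memory order matches the most-significant-first order: EC EA.

EC EA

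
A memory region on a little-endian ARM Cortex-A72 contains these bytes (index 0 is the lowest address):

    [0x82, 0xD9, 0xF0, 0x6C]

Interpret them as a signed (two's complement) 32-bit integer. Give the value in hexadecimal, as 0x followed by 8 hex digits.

Little-endian stores the least-significant byte at the lowest address.
Reassemble most-significant byte first: 6C F0 D9 82 → 0x6CF0D982.

0x6CF0D982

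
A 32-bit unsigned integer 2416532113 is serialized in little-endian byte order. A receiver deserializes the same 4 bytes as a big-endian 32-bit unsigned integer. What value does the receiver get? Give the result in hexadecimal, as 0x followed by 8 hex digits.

2416532113 in 32-bit hexadecimal is 0x90095A91.
Stored little-endian, the bytes at ascending addresses are 91 5A 09 90.
Read back as big-endian, the last byte is least significant, giving 0x915A0990.

0x915A0990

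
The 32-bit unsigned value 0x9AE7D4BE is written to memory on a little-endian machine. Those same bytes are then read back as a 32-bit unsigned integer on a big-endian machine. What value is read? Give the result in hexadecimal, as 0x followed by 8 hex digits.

0xBED4E79A

Stored little-endian, the bytes at ascending addresses are BE D4 E7 9A.
Read back as big-endian, the last byte is least significant, giving 0xBED4E79A.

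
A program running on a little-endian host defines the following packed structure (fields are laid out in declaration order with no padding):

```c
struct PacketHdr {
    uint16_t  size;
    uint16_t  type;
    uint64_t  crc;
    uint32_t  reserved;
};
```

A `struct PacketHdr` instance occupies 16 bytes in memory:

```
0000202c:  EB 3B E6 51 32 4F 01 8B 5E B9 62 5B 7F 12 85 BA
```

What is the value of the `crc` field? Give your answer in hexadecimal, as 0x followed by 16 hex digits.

`crc` follows `size` (2 B), `type` (2 B), so it starts at offset 2 + 2 = 4 and occupies 8 bytes.
Bytes at offsets 4..11: 32 4F 01 8B 5E B9 62 5B.
Little-endian: lowest address holds the least-significant byte.
Reassemble most-significant byte first: 5B 62 B9 5E 8B 01 4F 32 → 0x5B62B95E8B014F32.

0x5B62B95E8B014F32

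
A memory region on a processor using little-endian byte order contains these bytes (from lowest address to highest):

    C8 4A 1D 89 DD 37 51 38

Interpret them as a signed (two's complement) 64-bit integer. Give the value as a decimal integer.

In little-endian order the low byte comes first in memory.
Reassemble most-significant byte first: 38 51 37 DD 89 1D 4A C8 → 0x385137DD891D4AC8.
0x385137DD891D4AC8 = 4058086163865225928.

4058086163865225928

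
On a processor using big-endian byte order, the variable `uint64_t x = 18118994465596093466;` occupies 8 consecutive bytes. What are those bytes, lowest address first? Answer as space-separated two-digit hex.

18118994465596093466 in hexadecimal, padded to 64 bits, is 0xFB739977C91FB41A.
Split into bytes (most-significant first): FB 73 99 77 C9 1F B4 1A.
In big-endian order the high byte comes first in memory.
So the memory order matches the most-significant-first order: FB 73 99 77 C9 1F B4 1A.

FB 73 99 77 C9 1F B4 1A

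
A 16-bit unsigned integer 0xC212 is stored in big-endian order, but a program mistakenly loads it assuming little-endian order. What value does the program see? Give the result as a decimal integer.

4802

Stored big-endian, the bytes at ascending addresses are C2 12.
Read back as little-endian, the first byte is least significant, giving 0x12C2.
0x12C2 = 4802.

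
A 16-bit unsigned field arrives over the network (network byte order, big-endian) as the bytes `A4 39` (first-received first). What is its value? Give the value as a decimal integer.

Big-endian stores the most-significant byte at the lowest address.
The bytes are already most-significant first: 0xA439.
0xA439 = 42041.

42041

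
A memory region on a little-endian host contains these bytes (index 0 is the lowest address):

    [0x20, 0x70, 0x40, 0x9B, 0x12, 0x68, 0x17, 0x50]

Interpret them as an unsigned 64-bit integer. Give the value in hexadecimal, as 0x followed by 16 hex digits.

0x501768129B407020

Little-endian: lowest address holds the least-significant byte.
Reassemble most-significant byte first: 50 17 68 12 9B 40 70 20 → 0x501768129B407020.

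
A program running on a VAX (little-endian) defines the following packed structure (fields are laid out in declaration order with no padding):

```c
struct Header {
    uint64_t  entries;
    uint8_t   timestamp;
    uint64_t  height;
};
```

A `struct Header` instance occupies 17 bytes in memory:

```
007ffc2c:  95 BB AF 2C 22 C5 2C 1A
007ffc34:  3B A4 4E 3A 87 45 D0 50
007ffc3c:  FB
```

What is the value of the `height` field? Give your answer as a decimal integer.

18109203098696830628

`height` follows `entries` (8 B), `timestamp` (1 B), so it starts at offset 8 + 1 = 9 and occupies 8 bytes.
Bytes at offsets 9..16: A4 4E 3A 87 45 D0 50 FB.
In little-endian order the low byte comes first in memory.
Reassemble most-significant byte first: FB 50 D0 45 87 3A 4E A4 → 0xFB50D045873A4EA4.
0xFB50D045873A4EA4 = 18109203098696830628.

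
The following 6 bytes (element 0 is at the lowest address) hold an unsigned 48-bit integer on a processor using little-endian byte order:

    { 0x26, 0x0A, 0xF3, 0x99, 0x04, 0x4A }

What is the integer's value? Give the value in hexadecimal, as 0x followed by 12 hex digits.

0x4A0499F30A26

Little-endian stores the least-significant byte at the lowest address.
Reassemble most-significant byte first: 4A 04 99 F3 0A 26 → 0x4A0499F30A26.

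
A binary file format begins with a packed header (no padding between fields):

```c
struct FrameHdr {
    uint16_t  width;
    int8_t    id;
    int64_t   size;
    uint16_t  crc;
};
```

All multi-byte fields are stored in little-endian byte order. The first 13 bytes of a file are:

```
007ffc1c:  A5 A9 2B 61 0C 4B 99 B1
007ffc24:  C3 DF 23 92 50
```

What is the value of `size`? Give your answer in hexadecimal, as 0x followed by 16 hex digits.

0x23DFC3B1994B0C61

`size` follows `width` (2 B), `id` (1 B), so it starts at offset 2 + 1 = 3 and occupies 8 bytes.
Bytes at offsets 3..10: 61 0C 4B 99 B1 C3 DF 23.
In little-endian order the low byte comes first in memory.
Reassemble most-significant byte first: 23 DF C3 B1 99 4B 0C 61 → 0x23DFC3B1994B0C61.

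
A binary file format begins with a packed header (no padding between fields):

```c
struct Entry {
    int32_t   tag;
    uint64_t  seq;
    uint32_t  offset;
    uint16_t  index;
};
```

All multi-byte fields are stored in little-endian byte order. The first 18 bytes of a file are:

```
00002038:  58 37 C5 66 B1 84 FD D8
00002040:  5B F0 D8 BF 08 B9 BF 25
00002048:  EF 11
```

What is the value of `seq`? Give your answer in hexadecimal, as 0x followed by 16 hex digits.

0xBFD8F05BD8FD84B1

`seq` follows `tag` (4 bytes), so it starts at byte offset 4 and occupies 8 bytes.
Bytes at offsets 4..11: B1 84 FD D8 5B F0 D8 BF.
Little-endian: lowest address holds the least-significant byte.
Reassemble most-significant byte first: BF D8 F0 5B D8 FD 84 B1 → 0xBFD8F05BD8FD84B1.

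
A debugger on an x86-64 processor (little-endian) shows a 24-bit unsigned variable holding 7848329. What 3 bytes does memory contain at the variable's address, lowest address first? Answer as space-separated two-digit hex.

89 C1 77

7848329 in hexadecimal, padded to 24 bits, is 0x77C189.
Split into bytes (most-significant first): 77 C1 89.
Little-endian: lowest address holds the least-significant byte.
So at ascending addresses the bytes are 89 C1 77.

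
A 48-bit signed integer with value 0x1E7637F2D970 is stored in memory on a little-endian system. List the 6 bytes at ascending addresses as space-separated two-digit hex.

70 D9 F2 37 76 1E

Split into bytes (most-significant first): 1E 76 37 F2 D9 70.
Little-endian: lowest address holds the least-significant byte.
So at ascending addresses the bytes are 70 D9 F2 37 76 1E.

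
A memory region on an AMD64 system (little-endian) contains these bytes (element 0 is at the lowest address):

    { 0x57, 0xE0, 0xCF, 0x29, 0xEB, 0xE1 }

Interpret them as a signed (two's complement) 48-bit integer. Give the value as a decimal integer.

Little-endian: lowest address holds the least-significant byte.
Reassemble most-significant byte first: E1 EB 29 CF E0 57 → 0xE1EB29CFE057.
Top bit is set, so as a signed 48-bit value this is 0xE1EB29CFE057 − 2^48 = -33074841657257.

-33074841657257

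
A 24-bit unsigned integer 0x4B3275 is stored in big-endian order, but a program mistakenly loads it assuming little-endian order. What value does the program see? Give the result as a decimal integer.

Stored big-endian, the bytes at ascending addresses are 4B 32 75.
Read back as little-endian, the first byte is least significant, giving 0x75324B.
0x75324B = 7680587.

7680587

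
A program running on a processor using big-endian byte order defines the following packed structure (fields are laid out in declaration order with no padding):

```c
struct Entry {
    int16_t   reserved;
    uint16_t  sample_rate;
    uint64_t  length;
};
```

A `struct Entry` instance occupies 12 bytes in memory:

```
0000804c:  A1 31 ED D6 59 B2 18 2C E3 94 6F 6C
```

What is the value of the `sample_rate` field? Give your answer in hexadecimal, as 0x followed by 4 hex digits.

0xEDD6

`sample_rate` follows `reserved` (2 bytes), so it starts at byte offset 2 and occupies 2 bytes.
Bytes at offsets 2..3: ED D6.
Big-endian: lowest address holds the most-significant byte.
The bytes are already most-significant first: 0xEDD6.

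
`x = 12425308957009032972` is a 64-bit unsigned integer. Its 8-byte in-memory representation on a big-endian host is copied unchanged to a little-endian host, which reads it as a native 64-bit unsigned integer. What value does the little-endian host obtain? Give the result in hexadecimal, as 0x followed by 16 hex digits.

12425308957009032972 in 64-bit hexadecimal is 0xAC6F90AA0F00B70C.
Stored big-endian, the bytes at ascending addresses are AC 6F 90 AA 0F 00 B7 0C.
Read back as little-endian, the first byte is least significant, giving 0x0CB7000FAA906FAC.

0x0CB7000FAA906FAC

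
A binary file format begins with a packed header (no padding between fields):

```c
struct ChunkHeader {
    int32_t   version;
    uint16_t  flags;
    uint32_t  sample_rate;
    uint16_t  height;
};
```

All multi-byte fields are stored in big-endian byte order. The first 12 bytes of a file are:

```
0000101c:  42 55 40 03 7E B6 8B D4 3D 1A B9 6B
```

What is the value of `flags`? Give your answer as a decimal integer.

32438

`flags` follows `version` (4 bytes), so it starts at byte offset 4 and occupies 2 bytes.
Bytes at offsets 4..5: 7E B6.
Big-endian: lowest address holds the most-significant byte.
The bytes are already most-significant first: 0x7EB6.
0x7EB6 = 32438.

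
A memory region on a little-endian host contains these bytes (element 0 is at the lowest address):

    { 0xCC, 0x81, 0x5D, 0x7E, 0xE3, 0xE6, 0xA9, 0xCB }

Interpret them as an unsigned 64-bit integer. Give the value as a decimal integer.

Little-endian: lowest address holds the least-significant byte.
Reassemble most-significant byte first: CB A9 E6 E3 7E 5D 81 CC → 0xCBA9E6E37E5D81CC.
0xCBA9E6E37E5D81CC = 14675514725515493836.

14675514725515493836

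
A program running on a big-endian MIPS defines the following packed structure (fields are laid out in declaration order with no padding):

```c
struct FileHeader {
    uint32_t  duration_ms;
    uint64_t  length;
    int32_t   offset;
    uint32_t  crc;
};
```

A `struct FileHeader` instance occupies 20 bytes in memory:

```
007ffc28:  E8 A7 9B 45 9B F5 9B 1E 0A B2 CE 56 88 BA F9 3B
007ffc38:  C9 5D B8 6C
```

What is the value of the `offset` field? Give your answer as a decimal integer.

`offset` follows `duration_ms` (4 B), `length` (8 B), so it starts at offset 4 + 8 = 12 and occupies 4 bytes.
Bytes at offsets 12..15: 88 BA F9 3B.
Big-endian stores the most-significant byte at the lowest address.
The bytes are already most-significant first: 0x88BAF93B.
Top bit is set, so as a signed 32-bit value this is 0x88BAF93B − 2^32 = -2001012421.

-2001012421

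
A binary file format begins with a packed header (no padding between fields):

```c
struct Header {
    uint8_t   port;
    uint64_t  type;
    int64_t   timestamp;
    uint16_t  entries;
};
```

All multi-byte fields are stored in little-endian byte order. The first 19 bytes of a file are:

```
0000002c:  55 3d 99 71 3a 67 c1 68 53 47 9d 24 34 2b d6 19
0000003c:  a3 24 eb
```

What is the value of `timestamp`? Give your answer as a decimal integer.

`timestamp` follows `port` (1 B), `type` (8 B), so it starts at offset 1 + 8 = 9 and occupies 8 bytes.
Bytes at offsets 9..16: 47 9D 24 34 2B D6 19 A3.
Little-endian stores the least-significant byte at the lowest address.
Reassemble most-significant byte first: A3 19 D6 2B 34 24 9D 47 → 0xA319D62B34249D47.
Top bit is set, so as a signed 64-bit value this is 0xA319D62B34249D47 − 2^64 = -6694083890062779065.

-6694083890062779065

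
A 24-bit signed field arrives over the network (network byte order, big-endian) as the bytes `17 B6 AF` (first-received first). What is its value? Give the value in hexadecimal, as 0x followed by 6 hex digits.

Big-endian: lowest address holds the most-significant byte.
The bytes are already most-significant first: 0x17B6AF.

0x17B6AF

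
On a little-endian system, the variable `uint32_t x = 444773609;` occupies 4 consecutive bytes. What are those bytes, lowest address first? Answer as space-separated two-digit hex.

444773609 in hexadecimal, padded to 32 bits, is 0x1A82B4E9.
Split into bytes (most-significant first): 1A 82 B4 E9.
Little-endian stores the least-significant byte at the lowest address.
So at ascending addresses the bytes are E9 B4 82 1A.

E9 B4 82 1A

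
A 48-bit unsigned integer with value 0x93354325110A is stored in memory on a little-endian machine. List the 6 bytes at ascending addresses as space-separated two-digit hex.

0A 11 25 43 35 93

Split into bytes (most-significant first): 93 35 43 25 11 0A.
Little-endian: lowest address holds the least-significant byte.
So at ascending addresses the bytes are 0A 11 25 43 35 93.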